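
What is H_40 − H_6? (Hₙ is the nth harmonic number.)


Σₖ₌7^40 1/k = 1/7 + 1/8 + 1/9 + ... + 1/40
= 888161829393373/485721041551200
≈ 1.8285

Sum = 888161829393373/485721041551200 ≈ 1.8285


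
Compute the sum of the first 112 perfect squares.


n = 112
n(n+1)(2n+1)/6 = 112×113×225/6
= 2847600/6 = 474600

Σk² = 474600


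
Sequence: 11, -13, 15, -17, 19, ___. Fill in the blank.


Pattern: alternating sign, magnitude arithmetic (d=2)
Terms: 11, -13, 15, -17, 19
Next term = -21

Next term = -21


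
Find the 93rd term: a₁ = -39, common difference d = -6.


aₙ = a₁ + (n-1)d
= -39 + (93-1)×-6
= -39 - 552
= -591

a_93 = -591


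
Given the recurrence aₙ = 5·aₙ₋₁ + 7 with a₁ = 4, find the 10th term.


Computing step by step:
a_1 = 4
a_2 = 27
a_3 = 142
a_4 = 717
a_5 = 3592
a_6 = 17967
a_7 = 89842
a_8 = 449217
a_9 = 2246092
a_10 = 11230467


a_10 = 11230467


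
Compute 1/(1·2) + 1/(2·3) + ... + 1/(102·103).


1/(k(k+1)) = 1/k - 1/(k+1) (partial fractions)
Telescoping: Σ = 1 - 1/103 = 102/103

Sum = 102/103


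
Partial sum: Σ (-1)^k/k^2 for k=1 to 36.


S = -1 + 1/4 - 1/9 + 1/16 - 1/25 + 1/36 - 1/49 + 1/64 ± ...
= -0.8221
(Full series converges to -π²/12 ≈ -0.8225)

S_36 = -0.8221


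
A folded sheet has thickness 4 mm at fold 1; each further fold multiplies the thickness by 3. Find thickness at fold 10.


aₙ = a₁·r^(n-1)
= 4×3^9
= 4×19683
= 78732

a_10 = 78732


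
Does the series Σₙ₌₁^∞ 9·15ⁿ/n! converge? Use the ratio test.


aₙ = 9·15^n/n!
a_{n+1}/aₙ = 15^(n+1)/(n+1)! × n!/15^n  (constant 9 cancels)
= 15/(n+1)
L = lim(n→∞) 15/(n+1) = 0
L < 1 → series CONVERGES

Converges (ratio test: L = 0 < 1)


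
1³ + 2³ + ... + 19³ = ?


n(n+1)/2 = 19×20/2 = 190
Σk³ = 190² = 36100

Σk³ = 36100


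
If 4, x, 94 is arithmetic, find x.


AM = (4 + 94)/2 = 98/2 = 49

AM = 49


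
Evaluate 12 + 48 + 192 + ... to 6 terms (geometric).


Sₙ = 12×(4^6 - 1)/(4 - 1)
= 12×(4096 - 1)/3
= 12×4095/3
= 16380

S_6 = 16380


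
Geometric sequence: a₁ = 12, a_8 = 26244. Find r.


r^(n-1) = aₙ/a₁
r^7 = 26244/12 = 2187
r = 2187^(1/7)
= 3

r = 3


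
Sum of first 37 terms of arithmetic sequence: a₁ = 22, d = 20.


aₙ = 22 + (37-1)×20 = 742
Sₙ = n(a₁+aₙ)/2 = 37×(22+742)/2
= 37×764/2 = 14134

S_37 = 14134


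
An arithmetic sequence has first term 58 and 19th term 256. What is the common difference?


d = (aₙ - a₁)/(n-1)
= (256 - 58)/(19-1)
= 198/18 = 11

d = 11


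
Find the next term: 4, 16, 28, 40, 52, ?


Pattern: arithmetic (d=12)
Terms: 4, 16, 28, 40, 52
Next term = 64

Next term = 64


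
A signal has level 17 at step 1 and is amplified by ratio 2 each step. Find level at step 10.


aₙ = a₁·r^(n-1)
= 17×2^9
= 17×512
= 8704

a_10 = 8704


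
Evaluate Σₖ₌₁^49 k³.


n(n+1)/2 = 49×50/2 = 1225
Σk³ = 1225² = 1500625

Σk³ = 1500625


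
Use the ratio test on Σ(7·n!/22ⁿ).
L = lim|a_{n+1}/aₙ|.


aₙ = 7·n!/22^n
a_{n+1}/aₙ = (n+1)!/22^(n+1) × 22^n/n!  (constant 7 cancels)
= (n+1)/22
L = lim(n→∞) (n+1)/22 = ∞
L > 1 → series DIVERGES

Diverges (ratio test: L = ∞ > 1)


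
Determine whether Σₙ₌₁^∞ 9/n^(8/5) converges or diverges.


p-series test: Σ c/n^p converges if p > 1, diverges if p ≤ 1 (constant c > 0 doesn't affect convergence).
p = 8/5
8/5 > 1 → CONVERGES

Converges (p = 8/5 > 1)


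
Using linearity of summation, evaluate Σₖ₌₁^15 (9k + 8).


Σ(9k+8) = 9·Σk + 8·n
= 9·120 + 8·15
= 1080 + 120 = 1200

Σ = 1200


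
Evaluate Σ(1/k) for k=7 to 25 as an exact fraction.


Σₖ₌7^25 1/k = 1/7 + 1/8 + 1/9 + ... + 1/25
= 12189421207/8923714800
≈ 1.366

Sum = 12189421207/8923714800 ≈ 1.366


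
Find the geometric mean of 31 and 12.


GM = √(31×12) = √372 = 19.2873

GM = 19.2873


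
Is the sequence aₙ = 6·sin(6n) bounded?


For all n, -1 ≤ sin(6n) ≤ 1, so -6 ≤ 6·sin(6n) ≤ 6
Lower bound: -6, Upper bound: 6
The sequence IS bounded

Bounded (-6 ≤ aₙ ≤ 6)


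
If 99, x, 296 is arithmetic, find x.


AM = (99 + 296)/2 = 395/2 = 197.5

AM = 197.5


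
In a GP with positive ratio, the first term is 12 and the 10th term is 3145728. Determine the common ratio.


r^(n-1) = aₙ/a₁
r^9 = 3145728/12 = 262144
r = 262144^(1/9)
= 4

r = 4


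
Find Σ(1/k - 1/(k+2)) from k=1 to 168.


Telescoping with gap 2: two head and two tail terms survive.
= (1 + 1/2) - (1/169 + 1/170)
= 3/2 - 1/169 - 1/170 = 21378/14365

Sum = 21378/14365


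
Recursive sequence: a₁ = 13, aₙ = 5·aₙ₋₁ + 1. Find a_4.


Computing step by step:
a_1 = 13
a_2 = 66
a_3 = 331
a_4 = 1656


a_4 = 1656


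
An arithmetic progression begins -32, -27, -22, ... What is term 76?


aₙ = a₁ + (n-1)d
= -32 + (76-1)×5
= -32 + 375
= 343

a_76 = 343


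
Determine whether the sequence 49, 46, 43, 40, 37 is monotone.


Differences: -3, -3, -3, -3
All differences < 0 → strictly DECREASING

Monotonically decreasing


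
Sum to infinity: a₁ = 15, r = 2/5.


S∞ = a₁/(1-r) = 15/(1 - 2/5)
= 15/(3/5)
= 25

S∞ = 25


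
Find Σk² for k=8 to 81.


Σₖ₌8^81 k² = Σₖ₌₁^81 k² − Σₖ₌₁^7 k²
= 81·82·163/6 − 7·8·15/6
= 180441 − 140 = 180301

Σk² = 180301


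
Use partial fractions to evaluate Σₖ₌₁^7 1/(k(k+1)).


1/(k(k+1)) = 1/k - 1/(k+1) (partial fractions)
Telescoping: Σ = 1 - 1/8 = 7/8

Sum = 7/8


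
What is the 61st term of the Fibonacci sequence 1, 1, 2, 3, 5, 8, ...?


Fibonacci sequence: 1, 1, 2, 3, 5, 8, 13, 21, 34, 55, 89, ...
F(61) = 2504730781961

F(61) = 2504730781961


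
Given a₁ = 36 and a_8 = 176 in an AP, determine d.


d = (aₙ - a₁)/(n-1)
= (176 - 36)/(8-1)
= 140/7 = 20

d = 20


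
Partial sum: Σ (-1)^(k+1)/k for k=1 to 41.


S = 1 - 1/2 + 1/3 - 1/4 + 1/5 - 1/6 + 1/7 - 1/8 ± ...
= 0.7052
(Full series converges to +ln(2) ≈ +0.6931)

S_41 = 0.7052


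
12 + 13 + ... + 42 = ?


Σₖ₌12^42 k = Σₖ₌₁^42 k − Σₖ₌₁^11 k
= 42·43/2 − 11·12/2
= 903 − 66 = 837

Σk = 837


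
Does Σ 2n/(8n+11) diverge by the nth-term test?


lim(n→∞) 2n/(8n+11) = 2/8 = 1/4  (divide numerator and denominator by n)
lim aₙ = 1/4 ≠ 0 → series DIVERGES

Diverges (lim aₙ = 1/4 ≠ 0)


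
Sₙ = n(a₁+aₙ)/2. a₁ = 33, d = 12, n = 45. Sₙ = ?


aₙ = 33 + (45-1)×12 = 561
Sₙ = n(a₁+aₙ)/2 = 45×(33+561)/2
= 45×594/2 = 13365

S_45 = 13365


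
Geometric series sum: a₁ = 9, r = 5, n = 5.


Sₙ = 9×(5^5 - 1)/(5 - 1)
= 9×(3125 - 1)/4
= 9×3124/4
= 7029

S_5 = 7029


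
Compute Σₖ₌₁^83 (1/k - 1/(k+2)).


Telescoping with gap 2: two head and two tail terms survive.
= (1 + 1/2) - (1/84 + 1/85)
= 3/2 - 1/84 - 1/85 = 10541/7140

Sum = 10541/7140


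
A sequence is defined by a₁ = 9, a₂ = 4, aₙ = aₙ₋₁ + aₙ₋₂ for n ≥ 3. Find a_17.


Computing iteratively: 9, 4, 13, 17, 30, 47, 77, 124, 201, 325, 526, 851, ...
a_17 = 9438

a_17 = 9438


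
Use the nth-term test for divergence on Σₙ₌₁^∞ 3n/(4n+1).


lim(n→∞) 3n/(4n+1) = 3/4 = 3/4  (divide numerator and denominator by n)
lim aₙ = 3/4 ≠ 0 → series DIVERGES

Diverges (lim aₙ = 3/4 ≠ 0)


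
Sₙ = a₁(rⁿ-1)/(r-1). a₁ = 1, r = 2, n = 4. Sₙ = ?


Sₙ = 1×(2^4 - 1)/(2 - 1)
= 1×(16 - 1)/1
= 1×15/1
= 15

S_4 = 15


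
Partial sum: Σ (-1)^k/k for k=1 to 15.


S = -1 + 1/2 - 1/3 + 1/4 - 1/5 + 1/6 - 1/7 + 1/8 ± ...
= -0.7254
(Full series converges to -ln(2) ≈ -0.6931)

S_15 = -0.7254


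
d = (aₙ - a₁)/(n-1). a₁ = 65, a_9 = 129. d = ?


d = (aₙ - a₁)/(n-1)
= (129 - 65)/(9-1)
= 64/8 = 8

d = 8


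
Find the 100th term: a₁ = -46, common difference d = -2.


aₙ = a₁ + (n-1)d
= -46 + (100-1)×-2
= -46 - 198
= -244

a_100 = -244


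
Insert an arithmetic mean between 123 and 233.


AM = (123 + 233)/2 = 356/2 = 178

AM = 178


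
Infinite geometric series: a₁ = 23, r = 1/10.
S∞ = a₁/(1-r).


S∞ = a₁/(1-r) = 23/(1 - 1/10)
= 23/(9/10)
= 230/9

S∞ = 230/9


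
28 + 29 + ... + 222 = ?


Σₖ₌28^222 k = Σₖ₌₁^222 k − Σₖ₌₁^27 k
= 222·223/2 − 27·28/2
= 24753 − 378 = 24375

Σk = 24375


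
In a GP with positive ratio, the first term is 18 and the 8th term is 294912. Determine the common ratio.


r^(n-1) = aₙ/a₁
r^7 = 294912/18 = 16384
r = 16384^(1/7)
= 4

r = 4


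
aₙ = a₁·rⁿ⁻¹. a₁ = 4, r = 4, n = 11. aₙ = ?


aₙ = a₁·r^(n-1)
= 4×4^10
= 4×1048576
= 4194304

a_11 = 4194304


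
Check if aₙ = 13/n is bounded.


a₁ = 13, a₂ = 13/2, a₃ = 13/3, ...
0 < aₙ ≤ 13 for all n ≥ 1
Lower bound: 0, Upper bound: 13
The sequence IS bounded

Bounded (0 < aₙ ≤ 13)


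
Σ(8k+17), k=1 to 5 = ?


Σ(8k+17) = 8·Σk + 17·n
= 8·15 + 17·5
= 120 + 85 = 205

Σ = 205


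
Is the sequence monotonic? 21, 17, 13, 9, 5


Differences: -4, -4, -4, -4
All differences < 0 → strictly DECREASING

Monotonically decreasing


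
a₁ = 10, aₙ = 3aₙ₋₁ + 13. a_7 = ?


Computing step by step:
a_1 = 10
a_2 = 43
a_3 = 142
a_4 = 439
a_5 = 1330
a_6 = 4003
a_7 = 12022


a_7 = 12022


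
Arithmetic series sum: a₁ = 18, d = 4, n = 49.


aₙ = 18 + (49-1)×4 = 210
Sₙ = n(a₁+aₙ)/2 = 49×(18+210)/2
= 49×228/2 = 5586

S_49 = 5586


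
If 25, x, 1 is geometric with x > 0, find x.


GM = √(25×1) = √25 = 5

GM = 5


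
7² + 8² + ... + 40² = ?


Σₖ₌7^40 k² = Σₖ₌₁^40 k² − Σₖ₌₁^6 k²
= 40·41·81/6 − 6·7·13/6
= 22140 − 91 = 22049

Σk² = 22049


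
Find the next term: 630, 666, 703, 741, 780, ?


Pattern: triangular numbers: n(n+1)/2
Terms: 630, 666, 703, 741, 780
Next term = 820

Next term = 820


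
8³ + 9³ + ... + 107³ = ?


Σₖ₌8^107 k³ = [107·108/2]² − [7·8/2]²
= 33385284 − 784 = 33384500

Σk³ = 33384500


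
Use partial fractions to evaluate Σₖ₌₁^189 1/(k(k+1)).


1/(k(k+1)) = 1/k - 1/(k+1) (partial fractions)
Telescoping: Σ = 1 - 1/190 = 189/190

Sum = 189/190


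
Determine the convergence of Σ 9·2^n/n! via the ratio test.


aₙ = 9·2^n/n!
a_{n+1}/aₙ = 2^(n+1)/(n+1)! × n!/2^n  (constant 9 cancels)
= 2/(n+1)
L = lim(n→∞) 2/(n+1) = 0
L < 1 → series CONVERGES

Converges (ratio test: L = 0 < 1)


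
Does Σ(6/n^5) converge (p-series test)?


p-series test: Σ c/n^p converges if p > 1, diverges if p ≤ 1 (constant c > 0 doesn't affect convergence).
p = 5
5 > 1 → CONVERGES

Converges (p = 5 > 1)


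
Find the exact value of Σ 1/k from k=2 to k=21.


Σₖ₌2^21 1/k = 1/2 + 1/3 + 1/4 + ... + 1/21
= 13684885/5173168
≈ 2.6454

Sum = 13684885/5173168 ≈ 2.6454


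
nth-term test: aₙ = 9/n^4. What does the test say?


lim(n→∞) 9/n^4 = 0
lim aₙ = 0 → nth-term test is INCONCLUSIVE
(Need other tests; this is actually a convergent p-series with p=4 > 1)

Inconclusive (lim aₙ = 0; need another test)


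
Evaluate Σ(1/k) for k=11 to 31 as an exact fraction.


Σₖ₌11^31 1/k = 1/11 + 1/12 + 1/13 + ... + 1/31
= 79297546204567/72201776446800
≈ 1.0983

Sum = 79297546204567/72201776446800 ≈ 1.0983


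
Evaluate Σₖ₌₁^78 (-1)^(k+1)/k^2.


S = 1 - 1/4 + 1/9 - 1/16 + 1/25 - 1/36 + 1/49 - 1/64 ± ...
= 0.8224
(Full series converges to +π²/12 ≈ +0.8225)

S_78 = 0.8224


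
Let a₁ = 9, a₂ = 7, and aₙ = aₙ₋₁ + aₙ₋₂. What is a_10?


Computing iteratively: 9, 7, 16, 23, 39, 62, 101, 163, 264, 427
a_10 = 427

a_10 = 427


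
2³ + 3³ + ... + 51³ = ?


Σₖ₌2^51 k³ = [51·52/2]² − [1·2/2]²
= 1758276 − 1 = 1758275

Σk³ = 1758275


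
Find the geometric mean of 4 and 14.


GM = √(4×14) = √56 = 7.4833

GM = 7.4833


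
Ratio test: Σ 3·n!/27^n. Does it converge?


aₙ = 3·n!/27^n
a_{n+1}/aₙ = (n+1)!/27^(n+1) × 27^n/n!  (constant 3 cancels)
= (n+1)/27
L = lim(n→∞) (n+1)/27 = ∞
L > 1 → series DIVERGES

Diverges (ratio test: L = ∞ > 1)


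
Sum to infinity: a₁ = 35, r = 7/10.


S∞ = a₁/(1-r) = 35/(1 - 7/10)
= 35/(3/10)
= 350/3

S∞ = 350/3


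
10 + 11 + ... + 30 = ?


Σₖ₌10^30 k = Σₖ₌₁^30 k − Σₖ₌₁^9 k
= 30·31/2 − 9·10/2
= 465 − 45 = 420

Σk = 420


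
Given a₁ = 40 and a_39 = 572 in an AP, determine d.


d = (aₙ - a₁)/(n-1)
= (572 - 40)/(39-1)
= 532/38 = 14

d = 14


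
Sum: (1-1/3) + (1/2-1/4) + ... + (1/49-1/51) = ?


Telescoping with gap 2: two head and two tail terms survive.
= (1 + 1/2) - (1/50 + 1/51)
= 3/2 - 1/50 - 1/51 = 1862/1275

Sum = 1862/1275


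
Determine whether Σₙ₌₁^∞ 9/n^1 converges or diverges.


p-series test: Σ c/n^p converges if p > 1, diverges if p ≤ 1 (constant c > 0 doesn't affect convergence).
p = 1
1 ≤ 1 → DIVERGES

Diverges (p = 1 ≤ 1)


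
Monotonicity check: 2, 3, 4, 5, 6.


Differences: 1, 1, 1, 1
All differences > 0 → strictly INCREASING

Monotonically increasing


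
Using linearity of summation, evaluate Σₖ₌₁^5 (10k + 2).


Σ(10k+2) = 10·Σk + 2·n
= 10·15 + 2·5
= 150 + 10 = 160

Σ = 160


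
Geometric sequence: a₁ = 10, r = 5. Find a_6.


aₙ = a₁·r^(n-1)
= 10×5^5
= 10×3125
= 31250

a_6 = 31250


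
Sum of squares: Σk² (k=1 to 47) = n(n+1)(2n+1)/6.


n = 47
n(n+1)(2n+1)/6 = 47×48×95/6
= 214320/6 = 35720

Σk² = 35720


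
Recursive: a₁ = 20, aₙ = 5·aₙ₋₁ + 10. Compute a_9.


Computing step by step:
a_1 = 20
a_2 = 110
a_3 = 560
a_4 = 2810
a_5 = 14060
a_6 = 70310
a_7 = 351560
a_8 = 1757810
a_9 = 8789060


a_9 = 8789060


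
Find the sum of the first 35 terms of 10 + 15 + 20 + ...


aₙ = 10 + (35-1)×5 = 180
Sₙ = n(a₁+aₙ)/2 = 35×(10+180)/2
= 35×190/2 = 3325

S_35 = 3325


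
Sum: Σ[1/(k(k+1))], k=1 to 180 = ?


1/(k(k+1)) = 1/k - 1/(k+1) (partial fractions)
Telescoping: Σ = 1 - 1/181 = 180/181

Sum = 180/181


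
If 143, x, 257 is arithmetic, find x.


AM = (143 + 257)/2 = 400/2 = 200

AM = 200


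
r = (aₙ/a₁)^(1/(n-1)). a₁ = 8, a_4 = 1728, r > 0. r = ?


r^(n-1) = aₙ/a₁
r^3 = 1728/8 = 216
r = 216^(1/3)
= 6

r = 6


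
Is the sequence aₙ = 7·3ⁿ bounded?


aₙ = 7·3ⁿ → as n→∞, aₙ→∞ (since base 3 > 1)
No finite upper bound exists
The sequence is UNBOUNDED

Unbounded (aₙ → ∞ as n → ∞)


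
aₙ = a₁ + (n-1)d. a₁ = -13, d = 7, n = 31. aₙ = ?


aₙ = a₁ + (n-1)d
= -13 + (31-1)×7
= -13 + 210
= 197

a_31 = 197


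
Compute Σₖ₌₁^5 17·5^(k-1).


Sₙ = 17×(5^5 - 1)/(5 - 1)
= 17×(3125 - 1)/4
= 17×3124/4
= 13277

S_5 = 13277


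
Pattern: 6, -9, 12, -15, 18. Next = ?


Pattern: alternating sign, magnitude arithmetic (d=3)
Terms: 6, -9, 12, -15, 18
Next term = -21

Next term = -21


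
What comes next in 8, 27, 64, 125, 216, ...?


Pattern: perfect cubes: n³
Terms: 8, 27, 64, 125, 216
Next term = 343

Next term = 343


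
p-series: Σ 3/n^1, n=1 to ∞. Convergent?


p-series test: Σ c/n^p converges if p > 1, diverges if p ≤ 1 (constant c > 0 doesn't affect convergence).
p = 1
1 ≤ 1 → DIVERGES

Diverges (p = 1 ≤ 1)


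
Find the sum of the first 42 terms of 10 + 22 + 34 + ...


aₙ = 10 + (42-1)×12 = 502
Sₙ = n(a₁+aₙ)/2 = 42×(10+502)/2
= 42×512/2 = 10752

S_42 = 10752


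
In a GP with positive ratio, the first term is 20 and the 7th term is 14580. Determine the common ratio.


r^(n-1) = aₙ/a₁
r^6 = 14580/20 = 729
r = 729^(1/6)
= ±3; taking r > 0 gives r = 3

r = 3


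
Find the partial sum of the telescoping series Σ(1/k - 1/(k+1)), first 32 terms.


Telescoping: adjacent terms cancel.
= 1/1 - 1/33
= 1 - 1/33 = 32/33

Sum = 32/33


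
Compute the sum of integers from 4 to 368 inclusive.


Σₖ₌4^368 k = Σₖ₌₁^368 k − Σₖ₌₁^3 k
= 368·369/2 − 3·4/2
= 67896 − 6 = 67890

Σk = 67890


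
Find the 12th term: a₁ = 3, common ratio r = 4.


aₙ = a₁·r^(n-1)
= 3×4^11
= 3×4194304
= 12582912

a_12 = 12582912


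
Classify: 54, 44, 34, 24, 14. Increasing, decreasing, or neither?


Differences: -10, -10, -10, -10
All differences < 0 → strictly DECREASING

Monotonically decreasing


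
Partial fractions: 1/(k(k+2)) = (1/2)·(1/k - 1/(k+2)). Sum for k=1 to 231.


1/(k(k+2)) = (1/2)·(1/k - 1/(k+2)) (partial fractions)
Telescoping: Σ = (1/2)·(1 + 1/2 - 1/232 - 1/233) = 80619/108112

Sum = 80619/108112


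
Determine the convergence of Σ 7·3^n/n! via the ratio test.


aₙ = 7·3^n/n!
a_{n+1}/aₙ = 3^(n+1)/(n+1)! × n!/3^n  (constant 7 cancels)
= 3/(n+1)
L = lim(n→∞) 3/(n+1) = 0
L < 1 → series CONVERGES

Converges (ratio test: L = 0 < 1)


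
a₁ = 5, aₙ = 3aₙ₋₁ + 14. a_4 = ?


Computing step by step:
a_1 = 5
a_2 = 29
a_3 = 101
a_4 = 317


a_4 = 317


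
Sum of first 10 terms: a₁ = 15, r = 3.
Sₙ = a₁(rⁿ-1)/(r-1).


Sₙ = 15×(3^10 - 1)/(3 - 1)
= 15×(59049 - 1)/2
= 15×59048/2
= 442860

S_10 = 442860


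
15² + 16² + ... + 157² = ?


Σₖ₌15^157 k² = Σₖ₌₁^157 k² − Σₖ₌₁^14 k²
= 157·158·315/6 − 14·15·29/6
= 1302315 − 1015 = 1301300

Σk² = 1301300


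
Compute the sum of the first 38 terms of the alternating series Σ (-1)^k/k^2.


S = -1 + 1/4 - 1/9 + 1/16 - 1/25 + 1/36 - 1/49 + 1/64 ± ...
= -0.8221
(Full series converges to -π²/12 ≈ -0.8225)

S_38 = -0.8221


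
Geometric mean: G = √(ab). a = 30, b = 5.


GM = √(30×5) = √150 = 12.2474

GM = 12.2474


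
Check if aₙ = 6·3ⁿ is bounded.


aₙ = 6·3ⁿ → as n→∞, aₙ→∞ (since base 3 > 1)
No finite upper bound exists
The sequence is UNBOUNDED

Unbounded (aₙ → ∞ as n → ∞)


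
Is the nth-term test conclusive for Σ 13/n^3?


lim(n→∞) 13/n^3 = 0
lim aₙ = 0 → nth-term test is INCONCLUSIVE
(Need other tests; this is actually a convergent p-series with p=3 > 1)

Inconclusive (lim aₙ = 0; need another test)


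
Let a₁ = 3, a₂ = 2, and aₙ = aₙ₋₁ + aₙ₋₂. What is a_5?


Computing iteratively: 3, 2, 5, 7, 12
a_5 = 12

a_5 = 12


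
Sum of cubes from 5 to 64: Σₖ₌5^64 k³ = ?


Σₖ₌5^64 k³ = [64·65/2]² − [4·5/2]²
= 4326400 − 100 = 4326300

Σk³ = 4326300


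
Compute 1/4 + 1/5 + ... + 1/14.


Σₖ₌4^14 1/k = 1/4 + 1/5 + 1/6 + ... + 1/14
= 511073/360360
≈ 1.4182

Sum = 511073/360360 ≈ 1.4182


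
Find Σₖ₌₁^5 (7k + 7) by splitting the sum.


Σ(7k+7) = 7·Σk + 7·n
= 7·15 + 7·5
= 105 + 35 = 140

Σ = 140


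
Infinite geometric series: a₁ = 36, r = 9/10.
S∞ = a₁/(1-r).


S∞ = a₁/(1-r) = 36/(1 - 9/10)
= 36/(1/10)
= 360

S∞ = 360


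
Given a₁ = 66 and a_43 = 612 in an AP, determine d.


d = (aₙ - a₁)/(n-1)
= (612 - 66)/(43-1)
= 546/42 = 13

d = 13


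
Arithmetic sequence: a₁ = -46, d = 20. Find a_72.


aₙ = a₁ + (n-1)d
= -46 + (72-1)×20
= -46 + 1420
= 1374

a_72 = 1374


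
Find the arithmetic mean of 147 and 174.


AM = (147 + 174)/2 = 321/2 = 160.5

AM = 160.5


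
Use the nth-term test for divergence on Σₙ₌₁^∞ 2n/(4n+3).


lim(n→∞) 2n/(4n+3) = 2/4 = 1/2  (divide numerator and denominator by n)
lim aₙ = 1/2 ≠ 0 → series DIVERGES

Diverges (lim aₙ = 1/2 ≠ 0)


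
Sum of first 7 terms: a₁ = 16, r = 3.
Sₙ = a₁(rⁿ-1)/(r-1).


Sₙ = 16×(3^7 - 1)/(3 - 1)
= 16×(2187 - 1)/2
= 16×2186/2
= 17488

S_7 = 17488


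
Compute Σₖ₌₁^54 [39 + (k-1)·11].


aₙ = 39 + (54-1)×11 = 622
Sₙ = n(a₁+aₙ)/2 = 54×(39+622)/2
= 54×661/2 = 17847

S_54 = 17847


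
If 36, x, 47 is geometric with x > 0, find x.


GM = √(36×47) = √1692 = 41.1339

GM = 41.1339


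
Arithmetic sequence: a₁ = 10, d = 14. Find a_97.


aₙ = a₁ + (n-1)d
= 10 + (97-1)×14
= 10 + 1344
= 1354

a_97 = 1354


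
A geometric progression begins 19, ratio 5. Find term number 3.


aₙ = a₁·r^(n-1)
= 19×5^2
= 19×25
= 475

a_3 = 475


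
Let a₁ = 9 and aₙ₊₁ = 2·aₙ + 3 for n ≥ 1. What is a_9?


Computing step by step:
a_1 = 9
a_2 = 21
a_3 = 45
a_4 = 93
a_5 = 189
a_6 = 381
a_7 = 765
a_8 = 1533
a_9 = 3069


a_9 = 3069


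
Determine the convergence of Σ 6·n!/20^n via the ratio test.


aₙ = 6·n!/20^n
a_{n+1}/aₙ = (n+1)!/20^(n+1) × 20^n/n!  (constant 6 cancels)
= (n+1)/20
L = lim(n→∞) (n+1)/20 = ∞
L > 1 → series DIVERGES

Diverges (ratio test: L = ∞ > 1)


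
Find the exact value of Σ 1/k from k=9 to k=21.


Σₖ₌9^21 1/k = 1/9 + 1/10 + 1/11 + ... + 1/21
= 23990607/25865840
≈ 0.9275

Sum = 23990607/25865840 ≈ 0.9275


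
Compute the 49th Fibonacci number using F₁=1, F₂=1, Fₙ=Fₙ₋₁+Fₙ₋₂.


Fibonacci sequence: 1, 1, 2, 3, 5, 8, 13, 21, 34, 55, 89, ...
F(49) = 7778742049

F(49) = 7778742049


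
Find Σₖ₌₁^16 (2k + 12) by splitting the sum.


Σ(2k+12) = 2·Σk + 12·n
= 2·136 + 12·16
= 272 + 192 = 464

Σ = 464


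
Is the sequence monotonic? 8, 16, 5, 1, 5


Differences: 8, -11, -4, 4
Difference at position 1 is +8 (> 0) but position 2 is -11 (< 0) — sequence both rises and falls
→ NOT monotonic

Not monotonic


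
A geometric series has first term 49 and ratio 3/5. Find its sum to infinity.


S∞ = a₁/(1-r) = 49/(1 - 3/5)
= 49/(2/5)
= 245/2

S∞ = 245/2


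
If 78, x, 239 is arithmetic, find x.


AM = (78 + 239)/2 = 317/2 = 158.5

AM = 158.5


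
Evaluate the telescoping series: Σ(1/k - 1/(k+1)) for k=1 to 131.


Telescoping: adjacent terms cancel.
= 1/1 - 1/132
= 1 - 1/132 = 131/132

Sum = 131/132


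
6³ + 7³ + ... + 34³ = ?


Σₖ₌6^34 k³ = [34·35/2]² − [5·6/2]²
= 354025 − 225 = 353800

Σk³ = 353800


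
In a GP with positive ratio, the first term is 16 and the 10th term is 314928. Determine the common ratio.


r^(n-1) = aₙ/a₁
r^9 = 314928/16 = 19683
r = 19683^(1/9)
= 3

r = 3


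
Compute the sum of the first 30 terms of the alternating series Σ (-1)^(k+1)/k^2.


S = 1 - 1/4 + 1/9 - 1/16 + 1/25 - 1/36 + 1/49 - 1/64 ± ...
= 0.8219
(Full series converges to +π²/12 ≈ +0.8225)

S_30 = 0.8219


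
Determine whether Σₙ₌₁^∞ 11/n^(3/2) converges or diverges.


p-series test: Σ c/n^p converges if p > 1, diverges if p ≤ 1 (constant c > 0 doesn't affect convergence).
p = 3/2
3/2 > 1 → CONVERGES

Converges (p = 3/2 > 1)


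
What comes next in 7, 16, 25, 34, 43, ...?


Pattern: arithmetic (d=9)
Terms: 7, 16, 25, 34, 43
Next term = 52

Next term = 52


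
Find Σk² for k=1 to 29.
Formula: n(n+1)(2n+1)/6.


n = 29
n(n+1)(2n+1)/6 = 29×30×59/6
= 51330/6 = 8555

Σk² = 8555


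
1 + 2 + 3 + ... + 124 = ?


n(n+1)/2 = 124×125/2 = 15500/2 = 7750

Σk = 7750


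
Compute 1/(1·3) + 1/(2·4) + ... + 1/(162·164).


1/(k(k+2)) = (1/2)·(1/k - 1/(k+2)) (partial fractions)
Telescoping: Σ = (1/2)·(1 + 1/2 - 1/163 - 1/164) = 39771/53464

Sum = 39771/53464


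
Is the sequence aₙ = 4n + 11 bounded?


aₙ = 4n + 11 → as n→∞, aₙ→∞
No finite upper bound exists
The sequence is UNBOUNDED

Unbounded (aₙ → ∞ as n → ∞)


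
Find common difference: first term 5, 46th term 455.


d = (aₙ - a₁)/(n-1)
= (455 - 5)/(46-1)
= 450/45 = 10

d = 10


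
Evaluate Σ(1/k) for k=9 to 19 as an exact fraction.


Σₖ₌9^19 1/k = 1/9 + 1/10 + 1/11 + ... + 1/19
= 12879365/15519504
≈ 0.8299

Sum = 12879365/15519504 ≈ 0.8299


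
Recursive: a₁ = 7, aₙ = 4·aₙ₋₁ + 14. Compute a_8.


Computing step by step:
a_1 = 7
a_2 = 42
a_3 = 182
a_4 = 742
a_5 = 2982
a_6 = 11942
a_7 = 47782
a_8 = 191142


a_8 = 191142


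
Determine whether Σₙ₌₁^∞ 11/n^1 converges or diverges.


p-series test: Σ c/n^p converges if p > 1, diverges if p ≤ 1 (constant c > 0 doesn't affect convergence).
p = 1
1 ≤ 1 → DIVERGES

Diverges (p = 1 ≤ 1)


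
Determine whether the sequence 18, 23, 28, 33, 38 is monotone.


Differences: 5, 5, 5, 5
All differences > 0 → strictly INCREASING

Monotonically increasing


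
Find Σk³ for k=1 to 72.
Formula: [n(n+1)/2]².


n(n+1)/2 = 72×73/2 = 2628
Σk³ = 2628² = 6906384

Σk³ = 6906384


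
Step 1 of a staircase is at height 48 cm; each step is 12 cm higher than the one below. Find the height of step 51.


aₙ = a₁ + (n-1)d
= 48 + (51-1)×12
= 48 + 600
= 648

a_51 = 648


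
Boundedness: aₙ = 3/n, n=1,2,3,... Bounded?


a₁ = 3, a₂ = 3/2, a₃ = 3/3, ...
0 < aₙ ≤ 3 for all n ≥ 1
Lower bound: 0, Upper bound: 3
The sequence IS bounded

Bounded (0 < aₙ ≤ 3)


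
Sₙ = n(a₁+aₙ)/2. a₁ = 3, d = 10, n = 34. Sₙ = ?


aₙ = 3 + (34-1)×10 = 333
Sₙ = n(a₁+aₙ)/2 = 34×(3+333)/2
= 34×336/2 = 5712

S_34 = 5712


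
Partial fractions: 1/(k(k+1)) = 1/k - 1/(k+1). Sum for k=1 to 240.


1/(k(k+1)) = 1/k - 1/(k+1) (partial fractions)
Telescoping: Σ = 1 - 1/241 = 240/241

Sum = 240/241


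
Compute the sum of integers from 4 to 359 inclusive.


Σₖ₌4^359 k = Σₖ₌₁^359 k − Σₖ₌₁^3 k
= 359·360/2 − 3·4/2
= 64620 − 6 = 64614

Σk = 64614


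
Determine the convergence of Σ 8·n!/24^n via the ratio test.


aₙ = 8·n!/24^n
a_{n+1}/aₙ = (n+1)!/24^(n+1) × 24^n/n!  (constant 8 cancels)
= (n+1)/24
L = lim(n→∞) (n+1)/24 = ∞
L > 1 → series DIVERGES

Diverges (ratio test: L = ∞ > 1)


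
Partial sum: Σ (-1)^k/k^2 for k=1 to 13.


S = -1 + 1/4 - 1/9 + 1/16 - 1/25 + 1/36 - 1/49 + 1/64 ± ...
= -0.8252
(Full series converges to -π²/12 ≈ -0.8225)

S_13 = -0.8252


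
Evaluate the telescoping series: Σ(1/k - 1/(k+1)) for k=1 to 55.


Telescoping: adjacent terms cancel.
= 1/1 - 1/56
= 1 - 1/56 = 55/56

Sum = 55/56


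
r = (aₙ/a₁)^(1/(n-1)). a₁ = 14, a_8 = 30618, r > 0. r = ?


r^(n-1) = aₙ/a₁
r^7 = 30618/14 = 2187
r = 2187^(1/7)
= 3

r = 3


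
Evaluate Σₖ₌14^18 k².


Σₖ₌14^18 k² = Σₖ₌₁^18 k² − Σₖ₌₁^13 k²
= 18·19·37/6 − 13·14·27/6
= 2109 − 819 = 1290

Σk² = 1290


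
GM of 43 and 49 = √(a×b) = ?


GM = √(43×49) = √2107 = 45.9021

GM = 45.9021


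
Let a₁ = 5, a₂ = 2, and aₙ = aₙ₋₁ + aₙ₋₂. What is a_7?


Computing iteratively: 5, 2, 7, 9, 16, 25, 41
a_7 = 41

a_7 = 41


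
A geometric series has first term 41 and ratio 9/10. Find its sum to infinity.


S∞ = a₁/(1-r) = 41/(1 - 9/10)
= 41/(1/10)
= 410

S∞ = 410


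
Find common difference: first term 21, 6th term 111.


d = (aₙ - a₁)/(n-1)
= (111 - 21)/(6-1)
= 90/5 = 18

d = 18


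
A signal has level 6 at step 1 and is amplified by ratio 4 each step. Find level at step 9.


aₙ = a₁·r^(n-1)
= 6×4^8
= 6×65536
= 393216

a_9 = 393216


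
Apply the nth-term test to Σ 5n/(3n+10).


lim(n→∞) 5n/(3n+10) = 5/3 = 5/3  (divide numerator and denominator by n)
lim aₙ = 5/3 ≠ 0 → series DIVERGES

Diverges (lim aₙ = 5/3 ≠ 0)


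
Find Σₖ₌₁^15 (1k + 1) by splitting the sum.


Σ(1k+1) = 1·Σk + 1·n
= 1·120 + 1·15
= 120 + 15 = 135

Σ = 135


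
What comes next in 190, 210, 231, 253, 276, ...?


Pattern: triangular numbers: n(n+1)/2
Terms: 190, 210, 231, 253, 276
Next term = 300

Next term = 300


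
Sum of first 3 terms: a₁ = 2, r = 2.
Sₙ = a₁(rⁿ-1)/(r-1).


Sₙ = 2×(2^3 - 1)/(2 - 1)
= 2×(8 - 1)/1
= 2×7/1
= 14

S_3 = 14


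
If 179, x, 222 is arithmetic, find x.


AM = (179 + 222)/2 = 401/2 = 200.5

AM = 200.5


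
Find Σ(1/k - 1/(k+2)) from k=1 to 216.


Telescoping with gap 2: two head and two tail terms survive.
= (1 + 1/2) - (1/217 + 1/218)
= 3/2 - 1/217 - 1/218 = 35262/23653

Sum = 35262/23653


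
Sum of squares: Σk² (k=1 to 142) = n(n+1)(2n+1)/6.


n = 142
n(n+1)(2n+1)/6 = 142×143×285/6
= 5787210/6 = 964535

Σk² = 964535


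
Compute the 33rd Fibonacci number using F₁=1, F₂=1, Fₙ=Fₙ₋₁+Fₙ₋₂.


Fibonacci sequence: 1, 1, 2, 3, 5, 8, 13, 21, 34, 55, 89, ...
F(33) = 3524578

F(33) = 3524578


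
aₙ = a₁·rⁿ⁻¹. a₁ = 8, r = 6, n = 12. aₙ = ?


aₙ = a₁·r^(n-1)
= 8×6^11
= 8×362797056
= 2902376448

a_12 = 2902376448


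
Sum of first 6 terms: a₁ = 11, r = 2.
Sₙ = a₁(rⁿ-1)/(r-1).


Sₙ = 11×(2^6 - 1)/(2 - 1)
= 11×(64 - 1)/1
= 11×63/1
= 693

S_6 = 693


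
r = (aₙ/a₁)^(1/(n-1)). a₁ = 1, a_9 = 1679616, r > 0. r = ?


r^(n-1) = aₙ/a₁
r^8 = 1679616/1 = 1679616
r = 1679616^(1/8)
= ±6; taking r > 0 gives r = 6

r = 6


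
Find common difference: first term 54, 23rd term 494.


d = (aₙ - a₁)/(n-1)
= (494 - 54)/(23-1)
= 440/22 = 20

d = 20


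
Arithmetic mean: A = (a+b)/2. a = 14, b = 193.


AM = (14 + 193)/2 = 207/2 = 103.5

AM = 103.5


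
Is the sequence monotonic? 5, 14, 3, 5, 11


Differences: 9, -11, 2, 6
Difference at position 1 is +9 (> 0) but position 2 is -11 (< 0) — sequence both rises and falls
→ NOT monotonic

Not monotonic


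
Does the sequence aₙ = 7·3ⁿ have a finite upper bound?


aₙ = 7·3ⁿ → as n→∞, aₙ→∞ (since base 3 > 1)
No finite upper bound exists
The sequence is UNBOUNDED

Unbounded (aₙ → ∞ as n → ∞)


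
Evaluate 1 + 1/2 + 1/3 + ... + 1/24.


H_24 = 1/1 + 1/2 + 1/3 + ... + 1/24
= 1347822955/356948592
≈ 3.776

H_24 = 1347822955/356948592 ≈ 3.776


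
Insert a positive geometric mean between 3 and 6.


GM = √(3×6) = √18 = 4.2426

GM = 4.2426


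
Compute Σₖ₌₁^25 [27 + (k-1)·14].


aₙ = 27 + (25-1)×14 = 363
Sₙ = n(a₁+aₙ)/2 = 25×(27+363)/2
= 25×390/2 = 4875

S_25 = 4875


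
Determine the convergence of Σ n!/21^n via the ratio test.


aₙ = n!/21^n
a_{n+1}/aₙ = (n+1)!/21^(n+1) × 21^n/n!
= (n+1)/21
L = lim(n→∞) (n+1)/21 = ∞
L > 1 → series DIVERGES

Diverges (ratio test: L = ∞ > 1)


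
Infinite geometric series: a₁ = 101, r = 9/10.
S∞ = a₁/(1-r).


S∞ = a₁/(1-r) = 101/(1 - 9/10)
= 101/(1/10)
= 1010

S∞ = 1010


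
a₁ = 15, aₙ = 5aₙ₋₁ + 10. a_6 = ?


Computing step by step:
a_1 = 15
a_2 = 85
a_3 = 435
a_4 = 2185
a_5 = 10935
a_6 = 54685


a_6 = 54685


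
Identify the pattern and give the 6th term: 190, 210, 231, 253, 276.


Pattern: triangular numbers: n(n+1)/2
Terms: 190, 210, 231, 253, 276
Next term = 300

Next term = 300


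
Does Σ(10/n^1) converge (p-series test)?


p-series test: Σ c/n^p converges if p > 1, diverges if p ≤ 1 (constant c > 0 doesn't affect convergence).
p = 1
1 ≤ 1 → DIVERGES

Diverges (p = 1 ≤ 1)


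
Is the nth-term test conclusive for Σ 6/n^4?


lim(n→∞) 6/n^4 = 0
lim aₙ = 0 → nth-term test is INCONCLUSIVE
(Need other tests; this is actually a convergent p-series with p=4 > 1)

Inconclusive (lim aₙ = 0; need another test)


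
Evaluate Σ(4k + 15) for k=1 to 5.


Σ(4k+15) = 4·Σk + 15·n
= 4·15 + 15·5
= 60 + 75 = 135

Σ = 135


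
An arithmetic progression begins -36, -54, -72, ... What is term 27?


aₙ = a₁ + (n-1)d
= -36 + (27-1)×-18
= -36 - 468
= -504

a_27 = -504


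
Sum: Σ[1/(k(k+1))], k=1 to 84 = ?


1/(k(k+1)) = 1/k - 1/(k+1) (partial fractions)
Telescoping: Σ = 1 - 1/85 = 84/85

Sum = 84/85


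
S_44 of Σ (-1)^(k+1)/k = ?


S = 1 - 1/2 + 1/3 - 1/4 + 1/5 - 1/6 + 1/7 - 1/8 ± ...
= 0.6819
(Full series converges to +ln(2) ≈ +0.6931)

S_44 = 0.6819


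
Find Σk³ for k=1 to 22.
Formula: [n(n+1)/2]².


n(n+1)/2 = 22×23/2 = 253
Σk³ = 253² = 64009

Σk³ = 64009


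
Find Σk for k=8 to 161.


Σₖ₌8^161 k = Σₖ₌₁^161 k − Σₖ₌₁^7 k
= 161·162/2 − 7·8/2
= 13041 − 28 = 13013

Σk = 13013


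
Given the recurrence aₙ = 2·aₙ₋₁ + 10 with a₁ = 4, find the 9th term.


Computing step by step:
a_1 = 4
a_2 = 18
a_3 = 46
a_4 = 102
a_5 = 214
a_6 = 438
a_7 = 886
a_8 = 1782
a_9 = 3574


a_9 = 3574


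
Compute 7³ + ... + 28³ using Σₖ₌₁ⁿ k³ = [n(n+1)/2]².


Σₖ₌7^28 k³ = [28·29/2]² − [6·7/2]²
= 164836 − 441 = 164395

Σk³ = 164395


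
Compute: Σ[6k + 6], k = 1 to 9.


Σ(6k+6) = 6·Σk + 6·n
= 6·45 + 6·9
= 270 + 54 = 324

Σ = 324


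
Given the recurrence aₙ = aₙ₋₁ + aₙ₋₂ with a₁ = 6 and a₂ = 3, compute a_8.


Computing iteratively: 6, 3, 9, 12, 21, 33, 54, 87
a_8 = 87

a_8 = 87


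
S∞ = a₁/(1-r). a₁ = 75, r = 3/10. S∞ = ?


S∞ = a₁/(1-r) = 75/(1 - 3/10)
= 75/(7/10)
= 750/7

S∞ = 750/7


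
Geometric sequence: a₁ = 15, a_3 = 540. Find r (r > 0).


r^(n-1) = aₙ/a₁
r^2 = 540/15 = 36
r = 36^(1/2)
= ±6; taking r > 0 gives r = 6

r = 6


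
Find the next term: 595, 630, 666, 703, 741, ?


Pattern: triangular numbers: n(n+1)/2
Terms: 595, 630, 666, 703, 741
Next term = 780

Next term = 780


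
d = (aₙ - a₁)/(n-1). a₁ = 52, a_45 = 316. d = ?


d = (aₙ - a₁)/(n-1)
= (316 - 52)/(45-1)
= 264/44 = 6

d = 6


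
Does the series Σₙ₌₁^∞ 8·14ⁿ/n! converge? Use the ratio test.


aₙ = 8·14^n/n!
a_{n+1}/aₙ = 14^(n+1)/(n+1)! × n!/14^n  (constant 8 cancels)
= 14/(n+1)
L = lim(n→∞) 14/(n+1) = 0
L < 1 → series CONVERGES

Converges (ratio test: L = 0 < 1)


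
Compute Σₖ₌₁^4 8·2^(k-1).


Sₙ = 8×(2^4 - 1)/(2 - 1)
= 8×(16 - 1)/1
= 8×15/1
= 120

S_4 = 120


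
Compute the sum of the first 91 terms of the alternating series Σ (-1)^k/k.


S = -1 + 1/2 - 1/3 + 1/4 - 1/5 + 1/6 - 1/7 + 1/8 ± ...
= -0.6986
(Full series converges to -ln(2) ≈ -0.6931)

S_91 = -0.6986


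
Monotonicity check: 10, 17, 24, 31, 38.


Differences: 7, 7, 7, 7
All differences > 0 → strictly INCREASING

Monotonically increasing


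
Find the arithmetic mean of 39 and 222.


AM = (39 + 222)/2 = 261/2 = 130.5

AM = 130.5


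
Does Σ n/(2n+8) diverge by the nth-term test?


lim(n→∞) n/(2n+8) = 1/2 = 1/2  (divide numerator and denominator by n)
lim aₙ = 1/2 ≠ 0 → series DIVERGES

Diverges (lim aₙ = 1/2 ≠ 0)


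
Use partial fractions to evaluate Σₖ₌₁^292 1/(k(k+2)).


1/(k(k+2)) = (1/2)·(1/k - 1/(k+2)) (partial fractions)
Telescoping: Σ = (1/2)·(1 + 1/2 - 1/293 - 1/294) = 64313/86142

Sum = 64313/86142


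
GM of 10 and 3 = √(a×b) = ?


GM = √(10×3) = √30 = 5.4772

GM = 5.4772


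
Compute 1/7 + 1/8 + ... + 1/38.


Σₖ₌7^38 1/k = 1/7 + 1/8 + 1/9 + ... + 1/38
= 863564417673793/485721041551200
≈ 1.7779

Sum = 863564417673793/485721041551200 ≈ 1.7779


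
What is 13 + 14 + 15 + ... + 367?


Σₖ₌13^367 k = Σₖ₌₁^367 k − Σₖ₌₁^12 k
= 367·368/2 − 12·13/2
= 67528 − 78 = 67450

Σk = 67450


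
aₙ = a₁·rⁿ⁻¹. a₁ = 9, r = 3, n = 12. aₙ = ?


aₙ = a₁·r^(n-1)
= 9×3^11
= 9×177147
= 1594323

a_12 = 1594323


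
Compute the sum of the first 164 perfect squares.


n = 164
n(n+1)(2n+1)/6 = 164×165×329/6
= 8902740/6 = 1483790

Σk² = 1483790


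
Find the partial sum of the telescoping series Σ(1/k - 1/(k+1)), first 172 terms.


Telescoping: adjacent terms cancel.
= 1/1 - 1/173
= 1 - 1/173 = 172/173

Sum = 172/173


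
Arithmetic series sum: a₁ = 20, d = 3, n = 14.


aₙ = 20 + (14-1)×3 = 59
Sₙ = n(a₁+aₙ)/2 = 14×(20+59)/2
= 14×79/2 = 553

S_14 = 553


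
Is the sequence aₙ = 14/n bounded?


a₁ = 14, a₂ = 14/2, a₃ = 14/3, ...
0 < aₙ ≤ 14 for all n ≥ 1
Lower bound: 0, Upper bound: 14
The sequence IS bounded

Bounded (0 < aₙ ≤ 14)


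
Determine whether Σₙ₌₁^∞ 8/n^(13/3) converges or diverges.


p-series test: Σ c/n^p converges if p > 1, diverges if p ≤ 1 (constant c > 0 doesn't affect convergence).
p = 13/3
13/3 > 1 → CONVERGES

Converges (p = 13/3 > 1)


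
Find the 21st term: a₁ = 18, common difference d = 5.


aₙ = a₁ + (n-1)d
= 18 + (21-1)×5
= 18 + 100
= 118

a_21 = 118


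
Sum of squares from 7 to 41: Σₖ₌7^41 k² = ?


Σₖ₌7^41 k² = Σₖ₌₁^41 k² − Σₖ₌₁^6 k²
= 41·42·83/6 − 6·7·13/6
= 23821 − 91 = 23730

Σk² = 23730


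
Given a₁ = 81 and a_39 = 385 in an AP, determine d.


d = (aₙ - a₁)/(n-1)
= (385 - 81)/(39-1)
= 304/38 = 8

d = 8


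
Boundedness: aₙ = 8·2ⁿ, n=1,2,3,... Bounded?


aₙ = 8·2ⁿ → as n→∞, aₙ→∞ (since base 2 > 1)
No finite upper bound exists
The sequence is UNBOUNDED

Unbounded (aₙ → ∞ as n → ∞)


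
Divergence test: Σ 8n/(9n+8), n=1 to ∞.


lim(n→∞) 8n/(9n+8) = 8/9 = 8/9  (divide numerator and denominator by n)
lim aₙ = 8/9 ≠ 0 → series DIVERGES

Diverges (lim aₙ = 8/9 ≠ 0)


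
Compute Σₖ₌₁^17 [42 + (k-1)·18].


aₙ = 42 + (17-1)×18 = 330
Sₙ = n(a₁+aₙ)/2 = 17×(42+330)/2
= 17×372/2 = 3162

S_17 = 3162


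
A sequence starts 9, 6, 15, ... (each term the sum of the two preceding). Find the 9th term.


Computing iteratively: 9, 6, 15, 21, 36, 57, 93, 150, 243
a_9 = 243

a_9 = 243


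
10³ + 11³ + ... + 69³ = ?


Σₖ₌10^69 k³ = [69·70/2]² − [9·10/2]²
= 5832225 − 2025 = 5830200

Σk³ = 5830200


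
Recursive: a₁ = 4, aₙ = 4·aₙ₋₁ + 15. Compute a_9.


Computing step by step:
a_1 = 4
a_2 = 31
a_3 = 139
a_4 = 571
a_5 = 2299
a_6 = 9211
a_7 = 36859
a_8 = 147451
a_9 = 589819


a_9 = 589819


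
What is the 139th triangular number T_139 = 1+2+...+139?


n(n+1)/2 = 139×140/2 = 19460/2 = 9730

Σk = 9730


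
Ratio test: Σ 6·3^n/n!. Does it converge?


aₙ = 6·3^n/n!
a_{n+1}/aₙ = 3^(n+1)/(n+1)! × n!/3^n  (constant 6 cancels)
= 3/(n+1)
L = lim(n→∞) 3/(n+1) = 0
L < 1 → series CONVERGES

Converges (ratio test: L = 0 < 1)


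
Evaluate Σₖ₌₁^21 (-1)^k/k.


S = -1 + 1/2 - 1/3 + 1/4 - 1/5 + 1/6 - 1/7 + 1/8 ± ...
= -0.7164
(Full series converges to -ln(2) ≈ -0.6931)

S_21 = -0.7164


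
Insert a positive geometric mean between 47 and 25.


GM = √(47×25) = √1175 = 34.2783

GM = 34.2783


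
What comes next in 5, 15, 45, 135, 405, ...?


Pattern: geometric (r=3)
Terms: 5, 15, 45, 135, 405
Next term = 1215

Next term = 1215


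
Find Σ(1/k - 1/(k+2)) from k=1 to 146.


Telescoping with gap 2: two head and two tail terms survive.
= (1 + 1/2) - (1/147 + 1/148)
= 3/2 - 1/147 - 1/148 = 32339/21756

Sum = 32339/21756


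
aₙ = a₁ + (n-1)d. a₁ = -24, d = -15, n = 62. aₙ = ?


aₙ = a₁ + (n-1)d
= -24 + (62-1)×-15
= -24 - 915
= -939

a_62 = -939


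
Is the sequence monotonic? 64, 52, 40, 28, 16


Differences: -12, -12, -12, -12
All differences < 0 → strictly DECREASING

Monotonically decreasing


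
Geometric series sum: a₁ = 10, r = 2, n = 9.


Sₙ = 10×(2^9 - 1)/(2 - 1)
= 10×(512 - 1)/1
= 10×511/1
= 5110

S_9 = 5110


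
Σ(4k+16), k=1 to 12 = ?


Σ(4k+16) = 4·Σk + 16·n
= 4·78 + 16·12
= 312 + 192 = 504

Σ = 504


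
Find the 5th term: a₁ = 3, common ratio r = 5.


aₙ = a₁·r^(n-1)
= 3×5^4
= 3×625
= 1875

a_5 = 1875


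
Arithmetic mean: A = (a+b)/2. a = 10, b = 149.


AM = (10 + 149)/2 = 159/2 = 79.5

AM = 79.5


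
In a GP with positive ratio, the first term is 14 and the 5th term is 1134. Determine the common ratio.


r^(n-1) = aₙ/a₁
r^4 = 1134/14 = 81
r = 81^(1/4)
= ±3; taking r > 0 gives r = 3

r = 3
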